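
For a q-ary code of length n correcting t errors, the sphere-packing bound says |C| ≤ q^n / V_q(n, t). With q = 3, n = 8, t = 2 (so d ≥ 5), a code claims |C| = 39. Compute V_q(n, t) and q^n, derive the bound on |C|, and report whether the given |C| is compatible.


V_q(n, t) = 129, q^n = 6561, Hamming bound = 50, |C| = 39 ≤ bound (satisfied).

Step 1: Compute V_q(n, t) = Σ_{j=0}^2 C(n, j) (q−1)^j.
  j = 0: C(8,0)·(2)^0 = 1·1 = 1.
  j = 1: C(8,1)·(2)^1 = 8·2 = 16.
  j = 2: C(8,2)·(2)^2 = 28·4 = 112.
  V_q(n, t) = 1 + 16 + 112 = 129.
Step 2: q^n = 3^8 = 6561.
Step 3: Hamming bound ⌊q^n / V_q(n,t)⌋ = ⌊6561/129⌋ = 50.
Step 4: Compare |C| = 39 to 50: satisfied.
The claimed |C| lies below the Hamming bound.


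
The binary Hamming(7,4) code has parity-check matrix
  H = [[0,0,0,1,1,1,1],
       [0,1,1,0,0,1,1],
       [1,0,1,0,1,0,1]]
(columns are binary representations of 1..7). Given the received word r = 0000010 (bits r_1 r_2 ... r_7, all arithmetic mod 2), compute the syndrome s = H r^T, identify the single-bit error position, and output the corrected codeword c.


s = (1, 1, 0)^T, error position = 6, corrected codeword c = 0000000

Compute s = H r^T mod 2 one row at a time:
  s_1 = 0 + 0 + 1 + 0 = 1 ≡ 1 (mod 2).
  s_2 = 0 + 0 + 1 + 0 = 1 ≡ 1 (mod 2).
  s_3 = 0 + 0 + 0 + 0 = 0 ≡ 0 (mod 2).
s = (1, 1, 0)^T — this equals column 6 of H (binary 110), so error is at position 6.
Correct: flip bit 6 of r = 0000010 to get c = 0000000.


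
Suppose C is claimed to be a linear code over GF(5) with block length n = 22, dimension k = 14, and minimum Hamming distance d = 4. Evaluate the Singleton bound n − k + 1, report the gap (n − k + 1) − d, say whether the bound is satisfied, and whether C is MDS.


Singleton RHS = n − k + 1 = 9, slack = 5, bound satisfied, not MDS.

Singleton bound: d ≤ n − k + 1.
Here n = 22, k = 14, so n − k + 1 = 9.
Given d = 4, check d ≤ 9: YES.
Slack = (n − k + 1) − d = 5.
The code is NOT MDS (slack = 5 > 0).
Description: the claimed parameters are [22, 14, 4]_5; such a code would be non-MDS.


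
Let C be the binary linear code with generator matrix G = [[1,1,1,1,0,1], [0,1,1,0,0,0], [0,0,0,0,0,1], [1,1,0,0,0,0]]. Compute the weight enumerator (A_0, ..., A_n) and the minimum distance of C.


Weight distribution: A_0 = 1, A_1 = 1, A_2 = 6, A_3 = 6, A_4 = 1, A_5 = 1. Minimum distance d = 1.

Enumerate all 2^4 = 16 messages m ∈ F_2^4.
For each, compute codeword c = mG in F_2^6, then tally its weight.
  m = 0000 → c = 000000, weight = 0.
  m = 1000 → c = 111101, weight = 5.
  m = 0100 → c = 011000, weight = 2.
  m = 1100 → c = 100101, weight = 3.
  m = 0010 → c = 000001, weight = 1.
  m = 1010 → c = 111100, weight = 4.
  m = 0110 → c = 011001, weight = 3.
  m = 1110 → c = 100100, weight = 2.
  m = 0001 → c = 110000, weight = 2.
  m = 1001 → c = 001101, weight = 3.
  m = 0101 → c = 101000, weight = 2.
  m = 1101 → c = 010101, weight = 3.
  m = 0011 → c = 110001, weight = 3.
  m = 1011 → c = 001100, weight = 2.
  m = 0111 → c = 101001, weight = 3.
  m = 1111 → c = 010100, weight = 2.
Tally weights:
  weight 0: 1 codewords.
  weight 1: 1 codewords.
  weight 2: 6 codewords.
  weight 3: 6 codewords.
  weight 4: 1 codewords.
  weight 5: 1 codewords.
Minimum distance d = smallest w > 0 with A_w > 0 = 1.
Sanity: Σ A_w = 16 = 2^4 = 16 ✓.


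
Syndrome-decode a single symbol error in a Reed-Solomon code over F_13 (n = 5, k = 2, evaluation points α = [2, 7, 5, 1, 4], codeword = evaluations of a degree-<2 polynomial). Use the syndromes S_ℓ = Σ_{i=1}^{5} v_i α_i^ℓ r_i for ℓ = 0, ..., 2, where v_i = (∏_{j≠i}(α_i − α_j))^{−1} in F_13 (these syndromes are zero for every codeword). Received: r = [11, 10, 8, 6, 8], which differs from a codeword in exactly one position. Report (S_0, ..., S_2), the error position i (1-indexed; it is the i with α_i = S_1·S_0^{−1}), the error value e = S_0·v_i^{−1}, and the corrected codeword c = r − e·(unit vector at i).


S = (4, 7, 9), error at position 3, error magnitude e = 8, c = [11, 10, 0, 6, 8].

Step 1: column multipliers v_i = (∏_{j≠i}(α_i − α_j))^{−1} mod 13.
  i = 1 (α = 2): (2−7)(2−5)(2−1)(2−4) = (−5)·(−3)·1·(−2) = −30 ≡ 9, so v_1 = 9^{−1} = 3 (mod 13).
  i = 2 (α = 7): (7−2)(7−5)(7−1)(7−4) = 5·2·6·3 = 180 ≡ 11, so v_2 = 11^{−1} = 6 (mod 13).
  i = 3 (α = 5): (5−2)(5−7)(5−1)(5−4) = 3·(−2)·4·1 = −24 ≡ 2, so v_3 = 2^{−1} = 7 (mod 13).
  i = 4 (α = 1): (1−2)(1−7)(1−5)(1−4) = (−1)·(−6)·(−4)·(−3) = 72 ≡ 7, so v_4 = 7^{−1} = 2 (mod 13).
  i = 5 (α = 4): (4−2)(4−7)(4−5)(4−1) = 2·(−3)·(−1)·3 = 18 ≡ 5, so v_5 = 5^{−1} = 8 (mod 13).
  v = [3, 6, 7, 2, 8].
Step 2: syndromes of r = [11, 10, 8, 6, 8] (all sums mod 13).
  S_0 = Σ v_i r_i = 3·11 + 6·10 + 7·8 + 2·6 + 8·8 = 225 ≡ 4.
  S_1 = Σ v_i α_i r_i = 3·2·11 + 6·7·10 + 7·5·8 + 2·1·6 + 8·4·8 = 1034 ≡ 7.
  α_i^2 mod 13 = [4, 10, 12, 1, 3].
  S_2 = Σ v_i α_i^2 r_i = 3·4·11 + 6·10·10 + 7·12·8 + 2·1·6 + 8·3·8 = 1608 ≡ 9.
  S = (4, 7, 9) ≠ 0, so r is not a codeword (an error is present).
Step 3: locate the error. For a single error e at position i, S_ℓ = v_i·e·α_i^ℓ, so α_err = S_1/S_0.
  S_0^{−1} = 4^{−1} = 10 (mod 13), so α_err = 7·10 = 70 ≡ 5 = α_3. Error position i = 3.
  Consistency check: S_2/S_1 = 9·2 = 18 ≡ 5 = α_err ✓ (single-error assumption holds).
Step 4: error magnitude e = S_0/v_3 = S_0·∏_{j≠3}(α_3 − α_j) = 4·2 = 8 ≡ 8 (mod 13).
Step 5: correct position 3: c_3 = r_3 − e = 8 − 8 ≡ 0 (mod 13). Hence c = [11, 10, 0, 6, 8].
  Check: interpolating c through the α_i gives m(x) = 1 + 5·x (degree < 2) with m(α_i) = c_i for every i, so c is indeed a codeword.


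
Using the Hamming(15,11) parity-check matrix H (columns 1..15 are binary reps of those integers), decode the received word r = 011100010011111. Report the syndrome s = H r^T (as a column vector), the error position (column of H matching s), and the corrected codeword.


s = (0, 1, 1, 0)^T, error position = 6, corrected codeword c = 011101010011111

Compute s = H r^T mod 2 one row at a time:
  s_1 = 1 + 0 + 0 + 1 + 1 + 1 + 1 + 1 = 6 ≡ 0 (mod 2).
  s_2 = 1 + 0 + 0 + 0 + 1 + 1 + 1 + 1 = 5 ≡ 1 (mod 2).
  s_3 = 1 + 1 + 0 + 0 + 0 + 1 + 1 + 1 = 5 ≡ 1 (mod 2).
  s_4 = 0 + 1 + 0 + 0 + 0 + 1 + 1 + 1 = 4 ≡ 0 (mod 2).
s = (0, 1, 1, 0)^T — this equals column 6 of H (binary 0110), so error is at position 6.
Correct: flip bit 6 of r = 011100010011111 to get c = 011101010011111.


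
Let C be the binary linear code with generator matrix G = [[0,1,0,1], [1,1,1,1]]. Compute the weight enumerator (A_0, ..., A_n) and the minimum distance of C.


Weight distribution: A_0 = 1, A_2 = 2, A_4 = 1. Minimum distance d = 2.

Enumerate all 2^2 = 4 messages m ∈ F_2^2.
For each, compute codeword c = mG in F_2^4, then tally its weight.
  m = 00 → c = 0000, weight = 0.
  m = 10 → c = 0101, weight = 2.
  m = 01 → c = 1111, weight = 4.
  m = 11 → c = 1010, weight = 2.
Tally weights:
  weight 0: 1 codewords.
  weight 2: 2 codewords.
  weight 4: 1 codewords.
Minimum distance d = smallest w > 0 with A_w > 0 = 2.
Sanity: Σ A_w = 4 = 2^2 = 4 ✓.


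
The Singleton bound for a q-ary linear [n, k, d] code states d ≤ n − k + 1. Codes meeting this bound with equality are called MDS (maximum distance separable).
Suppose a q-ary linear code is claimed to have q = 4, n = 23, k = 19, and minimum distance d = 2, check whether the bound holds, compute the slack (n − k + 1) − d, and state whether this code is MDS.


Singleton RHS = n − k + 1 = 5, slack = 3, bound satisfied, not MDS.

Singleton bound: d ≤ n − k + 1.
Here n = 23, k = 19, so n − k + 1 = 5.
Given d = 2, check d ≤ 5: YES.
Slack = (n − k + 1) − d = 3.
The code is NOT MDS (slack = 3 > 0).
Description: the claimed parameters are [23, 19, 2]_4; such a code would be non-MDS.


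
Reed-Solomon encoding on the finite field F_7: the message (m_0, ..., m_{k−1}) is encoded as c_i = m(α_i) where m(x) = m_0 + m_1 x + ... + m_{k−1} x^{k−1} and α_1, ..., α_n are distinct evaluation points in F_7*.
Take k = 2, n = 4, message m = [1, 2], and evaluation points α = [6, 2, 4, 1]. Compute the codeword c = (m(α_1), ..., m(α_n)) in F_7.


c = [6, 5, 2, 3]

Message polynomial: m(x) = 1 + 2·x (mod 7).
For each evaluation point α_i, compute m(α_i) mod 7:
  α_1 = 6: Horner steps 2 → 6, so m(6) = 6.
  α_2 = 2: Horner steps 2 → 5, so m(2) = 5.
  α_3 = 4: Horner steps 2 → 2, so m(4) = 2.
  α_4 = 1: Horner steps 2 → 3, so m(1) = 3.
Codeword c = [6, 5, 2, 3] ∈ F_7^4.


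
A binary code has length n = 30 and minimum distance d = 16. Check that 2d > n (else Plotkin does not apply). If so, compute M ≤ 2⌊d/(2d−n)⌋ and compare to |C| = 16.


Plotkin bound M ≤ 16; given |C| = 16 ≤ bound (satisfied).

Check applicability: 2d = 32, n = 30.
2d − n = 2 > 0, so Plotkin applies.
Compute d/(2d−n) = 16/2 ≈ 8.0000.
⌊d/(2d−n)⌋ = 8.
Plotkin bound: M ≤ 2·8 = 16.
Given |C| = 16, check: satisfied.
This |C| is at the Plotkin bound.


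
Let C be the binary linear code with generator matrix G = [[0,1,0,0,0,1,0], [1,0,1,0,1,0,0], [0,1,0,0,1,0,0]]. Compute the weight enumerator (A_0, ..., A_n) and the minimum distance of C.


Weight distribution: A_0 = 1, A_2 = 3, A_3 = 3, A_5 = 1. Minimum distance d = 2.

Enumerate all 2^3 = 8 messages m ∈ F_2^3.
For each, compute codeword c = mG in F_2^7, then tally its weight.
  m = 000 → c = 0000000, weight = 0.
  m = 100 → c = 0100010, weight = 2.
  m = 010 → c = 1010100, weight = 3.
  m = 110 → c = 1110110, weight = 5.
  m = 001 → c = 0100100, weight = 2.
  m = 101 → c = 0000110, weight = 2.
  m = 011 → c = 1110000, weight = 3.
  m = 111 → c = 1010010, weight = 3.
Tally weights:
  weight 0: 1 codewords.
  weight 2: 3 codewords.
  weight 3: 3 codewords.
  weight 5: 1 codewords.
Minimum distance d = smallest w > 0 with A_w > 0 = 2.
Sanity: Σ A_w = 8 = 2^3 = 8 ✓.


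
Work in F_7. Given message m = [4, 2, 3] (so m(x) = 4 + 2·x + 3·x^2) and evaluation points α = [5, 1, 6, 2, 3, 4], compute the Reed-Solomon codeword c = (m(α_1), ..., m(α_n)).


c = [5, 2, 5, 6, 2, 4]

Message polynomial: m(x) = 4 + 2·x + 3·x^2 (mod 7).
For each evaluation point α_i, compute m(α_i) mod 7:
  α_1 = 5: Horner steps 3 → 3 → 5, so m(5) = 5.
  α_2 = 1: Horner steps 3 → 5 → 2, so m(1) = 2.
  α_3 = 6: Horner steps 3 → 6 → 5, so m(6) = 5.
  α_4 = 2: Horner steps 3 → 1 → 6, so m(2) = 6.
  α_5 = 3: Horner steps 3 → 4 → 2, so m(3) = 2.
  α_6 = 4: Horner steps 3 → 0 → 4, so m(4) = 4.
Codeword c = [5, 2, 5, 6, 2, 4] ∈ F_7^6.


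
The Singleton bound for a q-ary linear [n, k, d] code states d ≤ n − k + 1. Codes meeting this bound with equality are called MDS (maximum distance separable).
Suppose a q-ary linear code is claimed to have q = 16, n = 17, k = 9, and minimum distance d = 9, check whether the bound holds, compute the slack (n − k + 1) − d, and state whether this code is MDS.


Singleton RHS = n − k + 1 = 9, slack = 0, bound satisfied, MDS.

Singleton bound: d ≤ n − k + 1.
Here n = 17, k = 9, so n − k + 1 = 9.
Given d = 9, check d ≤ 9: YES.
Slack = (n − k + 1) − d = 0.
The code is MDS (slack = 0).
Description: the claimed parameters are [17, 9, 9]_16; such a code would be MDS (meets Singleton bound).


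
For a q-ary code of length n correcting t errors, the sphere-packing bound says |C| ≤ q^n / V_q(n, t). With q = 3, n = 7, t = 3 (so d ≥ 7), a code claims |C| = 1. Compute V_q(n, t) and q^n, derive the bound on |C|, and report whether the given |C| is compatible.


V_q(n, t) = 379, q^n = 2187, Hamming bound = 5, |C| = 1 ≤ bound (satisfied).

Step 1: Compute V_q(n, t) = Σ_{j=0}^3 C(n, j) (q−1)^j.
  j = 0: C(7,0)·(2)^0 = 1·1 = 1.
  j = 1: C(7,1)·(2)^1 = 7·2 = 14.
  j = 2: C(7,2)·(2)^2 = 21·4 = 84.
  j = 3: C(7,3)·(2)^3 = 35·8 = 280.
  V_q(n, t) = 1 + 14 + 84 + 280 = 379.
Step 2: q^n = 3^7 = 2187.
Step 3: Hamming bound ⌊q^n / V_q(n,t)⌋ = ⌊2187/379⌋ = 5.
Step 4: Compare |C| = 1 to 5: satisfied.
The claimed |C| lies below the Hamming bound.


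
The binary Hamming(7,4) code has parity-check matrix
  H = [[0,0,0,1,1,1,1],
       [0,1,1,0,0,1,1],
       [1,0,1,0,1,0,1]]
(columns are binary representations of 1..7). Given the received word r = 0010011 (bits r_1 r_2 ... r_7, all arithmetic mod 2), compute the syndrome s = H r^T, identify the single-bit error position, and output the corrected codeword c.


s = (0, 1, 0)^T, error position = 2, corrected codeword c = 0110011

Compute s = H r^T mod 2 one row at a time:
  s_1 = 0 + 0 + 1 + 1 = 2 ≡ 0 (mod 2).
  s_2 = 0 + 1 + 1 + 1 = 3 ≡ 1 (mod 2).
  s_3 = 0 + 1 + 0 + 1 = 2 ≡ 0 (mod 2).
s = (0, 1, 0)^T — this equals column 2 of H (binary 010), so error is at position 2.
Correct: flip bit 2 of r = 0010011 to get c = 0110011.


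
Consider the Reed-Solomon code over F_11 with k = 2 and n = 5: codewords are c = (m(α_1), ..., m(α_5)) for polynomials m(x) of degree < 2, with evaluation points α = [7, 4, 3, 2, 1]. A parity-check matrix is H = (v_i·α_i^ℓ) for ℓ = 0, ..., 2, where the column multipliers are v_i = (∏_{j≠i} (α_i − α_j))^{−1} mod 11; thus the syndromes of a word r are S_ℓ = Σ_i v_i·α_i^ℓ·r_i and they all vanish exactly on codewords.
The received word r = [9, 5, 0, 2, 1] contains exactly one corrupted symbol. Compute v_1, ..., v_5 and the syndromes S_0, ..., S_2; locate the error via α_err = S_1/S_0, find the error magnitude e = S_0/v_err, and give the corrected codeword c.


S = (7, 3, 6), error at position 4, error magnitude e = 7, c = [9, 5, 0, 6, 1].

Step 1: column multipliers v_i = (∏_{j≠i}(α_i − α_j))^{−1} mod 11.
  i = 1 (α = 7): (7−4)(7−3)(7−2)(7−1) = 3·4·5·6 = 360 ≡ 8, so v_1 = 8^{−1} = 7 (mod 11).
  i = 2 (α = 4): (4−7)(4−3)(4−2)(4−1) = (−3)·1·2·3 = −18 ≡ 4, so v_2 = 4^{−1} = 3 (mod 11).
  i = 3 (α = 3): (3−7)(3−4)(3−2)(3−1) = (−4)·(−1)·1·2 = 8 ≡ 8, so v_3 = 8^{−1} = 7 (mod 11).
  i = 4 (α = 2): (2−7)(2−4)(2−3)(2−1) = (−5)·(−2)·(−1)·1 = −10 ≡ 1, so v_4 = 1^{−1} = 1 (mod 11).
  i = 5 (α = 1): (1−7)(1−4)(1−3)(1−2) = (−6)·(−3)·(−2)·(−1) = 36 ≡ 3, so v_5 = 3^{−1} = 4 (mod 11).
  v = [7, 3, 7, 1, 4].
Step 2: syndromes of r = [9, 5, 0, 2, 1] (all sums mod 11).
  S_0 = Σ v_i r_i = 7·9 + 3·5 + 7·0 + 1·2 + 4·1 = 84 ≡ 7.
  S_1 = Σ v_i α_i r_i = 7·7·9 + 3·4·5 + 7·3·0 + 1·2·2 + 4·1·1 = 509 ≡ 3.
  α_i^2 mod 11 = [5, 5, 9, 4, 1].
  S_2 = Σ v_i α_i^2 r_i = 7·5·9 + 3·5·5 + 7·9·0 + 1·4·2 + 4·1·1 = 402 ≡ 6.
  S = (7, 3, 6) ≠ 0, so r is not a codeword (an error is present).
Step 3: locate the error. For a single error e at position i, S_ℓ = v_i·e·α_i^ℓ, so α_err = S_1/S_0.
  S_0^{−1} = 7^{−1} = 8 (mod 11), so α_err = 3·8 = 24 ≡ 2 = α_4. Error position i = 4.
  Consistency check: S_2/S_1 = 6·4 = 24 ≡ 2 = α_err ✓ (single-error assumption holds).
Step 4: error magnitude e = S_0/v_4 = S_0·∏_{j≠4}(α_4 − α_j) = 7·1 = 7 ≡ 7 (mod 11).
Step 5: correct position 4: c_4 = r_4 − e = 2 − 7 ≡ 6 (mod 11). Hence c = [9, 5, 0, 6, 1].
  Check: interpolating c through the α_i gives m(x) = 7 + 5·x (degree < 2) with m(α_i) = c_i for every i, so c is indeed a codeword.


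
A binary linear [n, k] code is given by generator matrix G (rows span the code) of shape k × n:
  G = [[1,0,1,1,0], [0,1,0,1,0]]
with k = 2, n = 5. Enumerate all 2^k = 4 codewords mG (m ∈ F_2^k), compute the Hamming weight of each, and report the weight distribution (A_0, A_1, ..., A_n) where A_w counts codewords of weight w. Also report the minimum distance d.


Weight distribution: A_0 = 1, A_2 = 1, A_3 = 2. Minimum distance d = 2.

Enumerate all 2^2 = 4 messages m ∈ F_2^2.
For each, compute codeword c = mG in F_2^5, then tally its weight.
  m = 00 → c = 00000, weight = 0.
  m = 10 → c = 10110, weight = 3.
  m = 01 → c = 01010, weight = 2.
  m = 11 → c = 11100, weight = 3.
Tally weights:
  weight 0: 1 codewords.
  weight 2: 1 codewords.
  weight 3: 2 codewords.
Minimum distance d = smallest w > 0 with A_w > 0 = 2.
Sanity: Σ A_w = 4 = 2^2 = 4 ✓.


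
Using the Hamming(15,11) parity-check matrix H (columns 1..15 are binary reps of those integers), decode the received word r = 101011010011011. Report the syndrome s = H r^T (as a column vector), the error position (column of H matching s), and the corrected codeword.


s = (1, 1, 1, 1)^T, error position = 15, corrected codeword c = 101011010011010

Compute s = H r^T mod 2 one row at a time:
  s_1 = 1 + 0 + 0 + 1 + 1 + 0 + 1 + 1 = 5 ≡ 1 (mod 2).
  s_2 = 0 + 1 + 1 + 0 + 1 + 0 + 1 + 1 = 5 ≡ 1 (mod 2).
  s_3 = 0 + 1 + 1 + 0 + 0 + 1 + 1 + 1 = 5 ≡ 1 (mod 2).
  s_4 = 1 + 1 + 1 + 0 + 0 + 1 + 0 + 1 = 5 ≡ 1 (mod 2).
s = (1, 1, 1, 1)^T — this equals column 15 of H (binary 1111), so error is at position 15.
Correct: flip bit 15 of r = 101011010011011 to get c = 101011010011010.


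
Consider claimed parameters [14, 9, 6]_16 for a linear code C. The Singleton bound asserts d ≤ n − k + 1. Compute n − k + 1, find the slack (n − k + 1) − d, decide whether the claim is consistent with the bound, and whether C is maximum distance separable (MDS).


Singleton RHS = n − k + 1 = 6, slack = 0, bound satisfied, MDS.

Singleton bound: d ≤ n − k + 1.
Here n = 14, k = 9, so n − k + 1 = 6.
Given d = 6, check d ≤ 6: YES.
Slack = (n − k + 1) − d = 0.
The code is MDS (slack = 0).
Description: the claimed parameters are [14, 9, 6]_16; such a code would be MDS (meets Singleton bound).


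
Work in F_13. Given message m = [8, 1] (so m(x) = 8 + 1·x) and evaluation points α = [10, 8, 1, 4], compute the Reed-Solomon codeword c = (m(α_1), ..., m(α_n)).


c = [5, 3, 9, 12]

Message polynomial: m(x) = 8 + 1·x (mod 13).
For each evaluation point α_i, compute m(α_i) mod 13:
  α_1 = 10: Horner steps 1 → 5, so m(10) = 5.
  α_2 = 8: Horner steps 1 → 3, so m(8) = 3.
  α_3 = 1: Horner steps 1 → 9, so m(1) = 9.
  α_4 = 4: Horner steps 1 → 12, so m(4) = 12.
Codeword c = [5, 3, 9, 12] ∈ F_13^4.


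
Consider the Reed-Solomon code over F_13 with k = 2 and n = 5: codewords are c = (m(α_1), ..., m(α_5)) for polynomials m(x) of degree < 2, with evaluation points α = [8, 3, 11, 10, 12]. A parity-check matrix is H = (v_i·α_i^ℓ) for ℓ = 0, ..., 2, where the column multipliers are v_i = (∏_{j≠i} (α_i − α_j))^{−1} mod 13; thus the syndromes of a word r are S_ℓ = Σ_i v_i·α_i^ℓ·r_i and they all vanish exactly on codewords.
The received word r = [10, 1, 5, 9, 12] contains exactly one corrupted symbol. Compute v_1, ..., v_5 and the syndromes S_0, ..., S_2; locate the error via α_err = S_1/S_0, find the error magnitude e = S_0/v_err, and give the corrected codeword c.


S = (12, 3, 4), error at position 4, error magnitude e = 11, c = [10, 1, 5, 11, 12].

Step 1: column multipliers v_i = (∏_{j≠i}(α_i − α_j))^{−1} mod 13.
  i = 1 (α = 8): (8−3)(8−11)(8−10)(8−12) = 5·(−3)·(−2)·(−4) = −120 ≡ 10, so v_1 = 10^{−1} = 4 (mod 13).
  i = 2 (α = 3): (3−8)(3−11)(3−10)(3−12) = (−5)·(−8)·(−7)·(−9) = 2520 ≡ 11, so v_2 = 11^{−1} = 6 (mod 13).
  i = 3 (α = 11): (11−8)(11−3)(11−10)(11−12) = 3·8·1·(−1) = −24 ≡ 2, so v_3 = 2^{−1} = 7 (mod 13).
  i = 4 (α = 10): (10−8)(10−3)(10−11)(10−12) = 2·7·(−1)·(−2) = 28 ≡ 2, so v_4 = 2^{−1} = 7 (mod 13).
  i = 5 (α = 12): (12−8)(12−3)(12−11)(12−10) = 4·9·1·2 = 72 ≡ 7, so v_5 = 7^{−1} = 2 (mod 13).
  v = [4, 6, 7, 7, 2].
Step 2: syndromes of r = [10, 1, 5, 9, 12] (all sums mod 13).
  S_0 = Σ v_i r_i = 4·10 + 6·1 + 7·5 + 7·9 + 2·12 = 168 ≡ 12.
  S_1 = Σ v_i α_i r_i = 4·8·10 + 6·3·1 + 7·11·5 + 7·10·9 + 2·12·12 = 1641 ≡ 3.
  α_i^2 mod 13 = [12, 9, 4, 9, 1].
  S_2 = Σ v_i α_i^2 r_i = 4·12·10 + 6·9·1 + 7·4·5 + 7·9·9 + 2·1·12 = 1265 ≡ 4.
  S = (12, 3, 4) ≠ 0, so r is not a codeword (an error is present).
Step 3: locate the error. For a single error e at position i, S_ℓ = v_i·e·α_i^ℓ, so α_err = S_1/S_0.
  S_0^{−1} = 12^{−1} = 12 (mod 13), so α_err = 3·12 = 36 ≡ 10 = α_4. Error position i = 4.
  Consistency check: S_2/S_1 = 4·9 = 36 ≡ 10 = α_err ✓ (single-error assumption holds).
Step 4: error magnitude e = S_0/v_4 = S_0·∏_{j≠4}(α_4 − α_j) = 12·2 = 24 ≡ 11 (mod 13).
Step 5: correct position 4: c_4 = r_4 − e = 9 − 11 ≡ 11 (mod 13). Hence c = [10, 1, 5, 11, 12].
  Check: interpolating c through the α_i gives m(x) = 6 + 7·x (degree < 2) with m(α_i) = c_i for every i, so c is indeed a codeword.


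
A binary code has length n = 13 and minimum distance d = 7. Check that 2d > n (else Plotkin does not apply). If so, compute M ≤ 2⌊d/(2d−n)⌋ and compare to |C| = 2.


Plotkin bound M ≤ 14; given |C| = 2 ≤ bound (satisfied).

Check applicability: 2d = 14, n = 13.
2d − n = 1 > 0, so Plotkin applies.
Compute d/(2d−n) = 7/1 ≈ 7.0000.
⌊d/(2d−n)⌋ = 7.
Plotkin bound: M ≤ 2·7 = 14.
Given |C| = 2, check: satisfied.
This |C| is below the Plotkin bound.


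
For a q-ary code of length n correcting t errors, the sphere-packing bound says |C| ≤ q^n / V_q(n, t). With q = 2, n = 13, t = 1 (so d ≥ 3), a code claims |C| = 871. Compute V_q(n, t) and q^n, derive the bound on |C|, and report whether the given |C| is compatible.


V_q(n, t) = 14, q^n = 8192, Hamming bound = 585, |C| = 871 > bound (violated).

Step 1: Compute V_q(n, t) = Σ_{j=0}^1 C(n, j) (q−1)^j.
  j = 0: C(13,0)·(1)^0 = 1·1 = 1.
  j = 1: C(13,1)·(1)^1 = 13·1 = 13.
  V_q(n, t) = 1 + 13 = 14.
Step 2: q^n = 2^13 = 8192.
Step 3: Hamming bound ⌊q^n / V_q(n,t)⌋ = ⌊8192/14⌋ = 585.
Step 4: Compare |C| = 871 to 585: violated.
The claimed |C| lies above the Hamming bound, so no 2-ary code of length 13 with d ≥ 3 can have 871 codewords.


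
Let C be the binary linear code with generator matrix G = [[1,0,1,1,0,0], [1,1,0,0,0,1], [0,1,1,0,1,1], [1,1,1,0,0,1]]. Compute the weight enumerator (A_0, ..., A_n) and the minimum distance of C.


Weight distribution: A_0 = 1, A_1 = 1, A_2 = 3, A_3 = 6, A_4 = 3, A_5 = 1, A_6 = 1. Minimum distance d = 1.

Enumerate all 2^4 = 16 messages m ∈ F_2^4.
For each, compute codeword c = mG in F_2^6, then tally its weight.
  m = 0000 → c = 000000, weight = 0.
  m = 1000 → c = 101100, weight = 3.
  m = 0100 → c = 110001, weight = 3.
  m = 1100 → c = 011101, weight = 4.
  m = 0010 → c = 011011, weight = 4.
  m = 1010 → c = 110111, weight = 5.
  m = 0110 → c = 101010, weight = 3.
  m = 1110 → c = 000110, weight = 2.
  m = 0001 → c = 111001, weight = 4.
  m = 1001 → c = 010101, weight = 3.
  m = 0101 → c = 001000, weight = 1.
  m = 1101 → c = 100100, weight = 2.
  m = 0011 → c = 100010, weight = 2.
  m = 1011 → c = 001110, weight = 3.
  m = 0111 → c = 010011, weight = 3.
  m = 1111 → c = 111111, weight = 6.
Tally weights:
  weight 0: 1 codewords.
  weight 1: 1 codewords.
  weight 2: 3 codewords.
  weight 3: 6 codewords.
  weight 4: 3 codewords.
  weight 5: 1 codewords.
  weight 6: 1 codewords.
Minimum distance d = smallest w > 0 with A_w > 0 = 1.
Sanity: Σ A_w = 16 = 2^4 = 16 ✓.


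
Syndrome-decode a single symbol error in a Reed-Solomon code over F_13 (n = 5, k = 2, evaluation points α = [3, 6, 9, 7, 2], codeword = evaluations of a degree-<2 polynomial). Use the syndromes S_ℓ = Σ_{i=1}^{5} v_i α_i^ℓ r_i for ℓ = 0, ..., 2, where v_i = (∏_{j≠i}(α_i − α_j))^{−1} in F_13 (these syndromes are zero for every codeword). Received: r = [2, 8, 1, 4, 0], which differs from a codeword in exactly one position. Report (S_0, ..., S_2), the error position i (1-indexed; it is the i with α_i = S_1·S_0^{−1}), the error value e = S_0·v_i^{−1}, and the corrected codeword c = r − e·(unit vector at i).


S = (6, 3, 8), error at position 4, error magnitude e = 7, c = [2, 8, 1, 10, 0].

Step 1: column multipliers v_i = (∏_{j≠i}(α_i − α_j))^{−1} mod 13.
  i = 1 (α = 3): (3−6)(3−9)(3−7)(3−2) = (−3)·(−6)·(−4)·1 = −72 ≡ 6, so v_1 = 6^{−1} = 11 (mod 13).
  i = 2 (α = 6): (6−3)(6−9)(6−7)(6−2) = 3·(−3)·(−1)·4 = 36 ≡ 10, so v_2 = 10^{−1} = 4 (mod 13).
  i = 3 (α = 9): (9−3)(9−6)(9−7)(9−2) = 6·3·2·7 = 252 ≡ 5, so v_3 = 5^{−1} = 8 (mod 13).
  i = 4 (α = 7): (7−3)(7−6)(7−9)(7−2) = 4·1·(−2)·5 = −40 ≡ 12, so v_4 = 12^{−1} = 12 (mod 13).
  i = 5 (α = 2): (2−3)(2−6)(2−9)(2−7) = (−1)·(−4)·(−7)·(−5) = 140 ≡ 10, so v_5 = 10^{−1} = 4 (mod 13).
  v = [11, 4, 8, 12, 4].
Step 2: syndromes of r = [2, 8, 1, 4, 0] (all sums mod 13).
  S_0 = Σ v_i r_i = 11·2 + 4·8 + 8·1 + 12·4 + 4·0 = 110 ≡ 6.
  S_1 = Σ v_i α_i r_i = 11·3·2 + 4·6·8 + 8·9·1 + 12·7·4 + 4·2·0 = 666 ≡ 3.
  α_i^2 mod 13 = [9, 10, 3, 10, 4].
  S_2 = Σ v_i α_i^2 r_i = 11·9·2 + 4·10·8 + 8·3·1 + 12·10·4 + 4·4·0 = 1022 ≡ 8.
  S = (6, 3, 8) ≠ 0, so r is not a codeword (an error is present).
Step 3: locate the error. For a single error e at position i, S_ℓ = v_i·e·α_i^ℓ, so α_err = S_1/S_0.
  S_0^{−1} = 6^{−1} = 11 (mod 13), so α_err = 3·11 = 33 ≡ 7 = α_4. Error position i = 4.
  Consistency check: S_2/S_1 = 8·9 = 72 ≡ 7 = α_err ✓ (single-error assumption holds).
Step 4: error magnitude e = S_0/v_4 = S_0·∏_{j≠4}(α_4 − α_j) = 6·12 = 72 ≡ 7 (mod 13).
Step 5: correct position 4: c_4 = r_4 − e = 4 − 7 ≡ 10 (mod 13). Hence c = [2, 8, 1, 10, 0].
  Check: interpolating c through the α_i gives m(x) = 9 + 2·x (degree < 2) with m(α_i) = c_i for every i, so c is indeed a codeword.


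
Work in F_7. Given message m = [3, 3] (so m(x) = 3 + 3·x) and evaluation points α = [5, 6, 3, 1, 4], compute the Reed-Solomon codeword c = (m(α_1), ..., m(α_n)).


c = [4, 0, 5, 6, 1]

Message polynomial: m(x) = 3 + 3·x (mod 7).
For each evaluation point α_i, compute m(α_i) mod 7:
  α_1 = 5: Horner steps 3 → 4, so m(5) = 4.
  α_2 = 6: Horner steps 3 → 0, so m(6) = 0.
  α_3 = 3: Horner steps 3 → 5, so m(3) = 5.
  α_4 = 1: Horner steps 3 → 6, so m(1) = 6.
  α_5 = 4: Horner steps 3 → 1, so m(4) = 1.
Codeword c = [4, 0, 5, 6, 1] ∈ F_7^5.


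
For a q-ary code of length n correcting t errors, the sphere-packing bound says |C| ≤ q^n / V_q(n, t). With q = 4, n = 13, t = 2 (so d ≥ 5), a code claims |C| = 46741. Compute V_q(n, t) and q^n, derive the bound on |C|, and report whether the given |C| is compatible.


V_q(n, t) = 742, q^n = 67108864, Hamming bound = 90443, |C| = 46741 ≤ bound (satisfied).

Step 1: Compute V_q(n, t) = Σ_{j=0}^2 C(n, j) (q−1)^j.
  j = 0: C(13,0)·(3)^0 = 1·1 = 1.
  j = 1: C(13,1)·(3)^1 = 13·3 = 39.
  j = 2: C(13,2)·(3)^2 = 78·9 = 702.
  V_q(n, t) = 1 + 39 + 702 = 742.
Step 2: q^n = 4^13 = 67108864.
Step 3: Hamming bound ⌊q^n / V_q(n,t)⌋ = ⌊67108864/742⌋ = 90443.
Step 4: Compare |C| = 46741 to 90443: satisfied.
The claimed |C| lies below the Hamming bound.


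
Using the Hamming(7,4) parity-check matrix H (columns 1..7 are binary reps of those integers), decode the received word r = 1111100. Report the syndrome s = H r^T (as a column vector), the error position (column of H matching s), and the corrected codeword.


s = (0, 0, 1)^T, error position = 1, corrected codeword c = 0111100

Compute s = H r^T mod 2 one row at a time:
  s_1 = 1 + 1 + 0 + 0 = 2 ≡ 0 (mod 2).
  s_2 = 1 + 1 + 0 + 0 = 2 ≡ 0 (mod 2).
  s_3 = 1 + 1 + 1 + 0 = 3 ≡ 1 (mod 2).
s = (0, 0, 1)^T — this equals column 1 of H (binary 001), so error is at position 1.
Correct: flip bit 1 of r = 1111100 to get c = 0111100.


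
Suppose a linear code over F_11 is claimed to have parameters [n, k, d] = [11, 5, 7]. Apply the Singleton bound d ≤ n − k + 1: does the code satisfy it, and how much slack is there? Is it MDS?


Singleton RHS = n − k + 1 = 7, slack = 0, bound satisfied, MDS.

Singleton bound: d ≤ n − k + 1.
Here n = 11, k = 5, so n − k + 1 = 7.
Given d = 7, check d ≤ 7: YES.
Slack = (n − k + 1) − d = 0.
The code is MDS (slack = 0).
Description: the claimed parameters are [11, 5, 7]_11; such a code would be MDS (meets Singleton bound).


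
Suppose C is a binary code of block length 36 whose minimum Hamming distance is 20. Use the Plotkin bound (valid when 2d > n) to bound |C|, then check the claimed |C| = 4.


Plotkin bound M ≤ 10; given |C| = 4 ≤ bound (satisfied).

Check applicability: 2d = 40, n = 36.
2d − n = 4 > 0, so Plotkin applies.
Compute d/(2d−n) = 20/4 ≈ 5.0000.
⌊d/(2d−n)⌋ = 5.
Plotkin bound: M ≤ 2·5 = 10.
Given |C| = 4, check: satisfied.
This |C| is below the Plotkin bound.


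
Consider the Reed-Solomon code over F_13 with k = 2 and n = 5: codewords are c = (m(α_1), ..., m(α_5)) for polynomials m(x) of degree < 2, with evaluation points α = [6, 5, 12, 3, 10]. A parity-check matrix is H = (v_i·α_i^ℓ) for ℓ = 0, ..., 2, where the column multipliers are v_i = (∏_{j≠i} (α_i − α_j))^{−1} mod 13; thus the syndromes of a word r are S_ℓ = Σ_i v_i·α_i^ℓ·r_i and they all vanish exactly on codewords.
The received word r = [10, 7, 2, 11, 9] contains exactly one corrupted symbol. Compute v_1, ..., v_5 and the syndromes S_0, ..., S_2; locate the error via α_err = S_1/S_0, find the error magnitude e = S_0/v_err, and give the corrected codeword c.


S = (10, 4, 12), error at position 4, error magnitude e = 10, c = [10, 7, 2, 1, 9].

Step 1: column multipliers v_i = (∏_{j≠i}(α_i − α_j))^{−1} mod 13.
  i = 1 (α = 6): (6−5)(6−12)(6−3)(6−10) = 1·(−6)·3·(−4) = 72 ≡ 7, so v_1 = 7^{−1} = 2 (mod 13).
  i = 2 (α = 5): (5−6)(5−12)(5−3)(5−10) = (−1)·(−7)·2·(−5) = −70 ≡ 8, so v_2 = 8^{−1} = 5 (mod 13).
  i = 3 (α = 12): (12−6)(12−5)(12−3)(12−10) = 6·7·9·2 = 756 ≡ 2, so v_3 = 2^{−1} = 7 (mod 13).
  i = 4 (α = 3): (3−6)(3−5)(3−12)(3−10) = (−3)·(−2)·(−9)·(−7) = 378 ≡ 1, so v_4 = 1^{−1} = 1 (mod 13).
  i = 5 (α = 10): (10−6)(10−5)(10−12)(10−3) = 4·5·(−2)·7 = −280 ≡ 6, so v_5 = 6^{−1} = 11 (mod 13).
  v = [2, 5, 7, 1, 11].
Step 2: syndromes of r = [10, 7, 2, 11, 9] (all sums mod 13).
  S_0 = Σ v_i r_i = 2·10 + 5·7 + 7·2 + 1·11 + 11·9 = 179 ≡ 10.
  S_1 = Σ v_i α_i r_i = 2·6·10 + 5·5·7 + 7·12·2 + 1·3·11 + 11·10·9 = 1486 ≡ 4.
  α_i^2 mod 13 = [10, 12, 1, 9, 9].
  S_2 = Σ v_i α_i^2 r_i = 2·10·10 + 5·12·7 + 7·1·2 + 1·9·11 + 11·9·9 = 1624 ≡ 12.
  S = (10, 4, 12) ≠ 0, so r is not a codeword (an error is present).
Step 3: locate the error. For a single error e at position i, S_ℓ = v_i·e·α_i^ℓ, so α_err = S_1/S_0.
  S_0^{−1} = 10^{−1} = 4 (mod 13), so α_err = 4·4 = 16 ≡ 3 = α_4. Error position i = 4.
  Consistency check: S_2/S_1 = 12·10 = 120 ≡ 3 = α_err ✓ (single-error assumption holds).
Step 4: error magnitude e = S_0/v_4 = S_0·∏_{j≠4}(α_4 − α_j) = 10·1 = 10 ≡ 10 (mod 13).
Step 5: correct position 4: c_4 = r_4 − e = 11 − 10 ≡ 1 (mod 13). Hence c = [10, 7, 2, 1, 9].
  Check: interpolating c through the α_i gives m(x) = 5 + 3·x (degree < 2) with m(α_i) = c_i for every i, so c is indeed a codeword.


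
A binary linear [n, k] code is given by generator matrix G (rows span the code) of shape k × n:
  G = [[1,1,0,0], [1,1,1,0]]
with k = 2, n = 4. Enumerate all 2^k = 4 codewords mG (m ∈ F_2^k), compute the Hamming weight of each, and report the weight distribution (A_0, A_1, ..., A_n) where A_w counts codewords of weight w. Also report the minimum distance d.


Weight distribution: A_0 = 1, A_1 = 1, A_2 = 1, A_3 = 1. Minimum distance d = 1.

Enumerate all 2^2 = 4 messages m ∈ F_2^2.
For each, compute codeword c = mG in F_2^4, then tally its weight.
  m = 00 → c = 0000, weight = 0.
  m = 10 → c = 1100, weight = 2.
  m = 01 → c = 1110, weight = 3.
  m = 11 → c = 0010, weight = 1.
Tally weights:
  weight 0: 1 codewords.
  weight 1: 1 codewords.
  weight 2: 1 codewords.
  weight 3: 1 codewords.
Minimum distance d = smallest w > 0 with A_w > 0 = 1.
Sanity: Σ A_w = 4 = 2^2 = 4 ✓.


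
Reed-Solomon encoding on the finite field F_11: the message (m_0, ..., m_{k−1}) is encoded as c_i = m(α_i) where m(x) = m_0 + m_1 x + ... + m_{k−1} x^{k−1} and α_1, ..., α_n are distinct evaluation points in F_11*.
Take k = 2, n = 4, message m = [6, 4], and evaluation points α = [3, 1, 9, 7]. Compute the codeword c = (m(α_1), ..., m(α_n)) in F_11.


c = [7, 10, 9, 1]

Message polynomial: m(x) = 6 + 4·x (mod 11).
For each evaluation point α_i, compute m(α_i) mod 11:
  α_1 = 3: Horner steps 4 → 7, so m(3) = 7.
  α_2 = 1: Horner steps 4 → 10, so m(1) = 10.
  α_3 = 9: Horner steps 4 → 9, so m(9) = 9.
  α_4 = 7: Horner steps 4 → 1, so m(7) = 1.
Codeword c = [7, 10, 9, 1] ∈ F_11^4.


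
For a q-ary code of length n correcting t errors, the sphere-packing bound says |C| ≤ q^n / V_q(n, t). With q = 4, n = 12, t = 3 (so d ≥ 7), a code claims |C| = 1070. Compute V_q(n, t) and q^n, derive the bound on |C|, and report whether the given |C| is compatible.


V_q(n, t) = 6571, q^n = 16777216, Hamming bound = 2553, |C| = 1070 ≤ bound (satisfied).

Step 1: Compute V_q(n, t) = Σ_{j=0}^3 C(n, j) (q−1)^j.
  j = 0: C(12,0)·(3)^0 = 1·1 = 1.
  j = 1: C(12,1)·(3)^1 = 12·3 = 36.
  j = 2: C(12,2)·(3)^2 = 66·9 = 594.
  j = 3: C(12,3)·(3)^3 = 220·27 = 5940.
  V_q(n, t) = 1 + 36 + 594 + 5940 = 6571.
Step 2: q^n = 4^12 = 16777216.
Step 3: Hamming bound ⌊q^n / V_q(n,t)⌋ = ⌊16777216/6571⌋ = 2553.
Step 4: Compare |C| = 1070 to 2553: satisfied.
The claimed |C| lies below the Hamming bound.


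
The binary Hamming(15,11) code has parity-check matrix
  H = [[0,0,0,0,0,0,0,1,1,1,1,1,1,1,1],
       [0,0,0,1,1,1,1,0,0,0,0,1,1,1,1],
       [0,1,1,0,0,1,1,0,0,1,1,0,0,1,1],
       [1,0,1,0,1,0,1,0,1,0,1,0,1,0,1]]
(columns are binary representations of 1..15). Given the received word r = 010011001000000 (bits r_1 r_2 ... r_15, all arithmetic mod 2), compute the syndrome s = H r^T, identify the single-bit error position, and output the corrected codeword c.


s = (1, 0, 0, 0)^T, error position = 8, corrected codeword c = 010011011000000

Compute s = H r^T mod 2 one row at a time:
  s_1 = 0 + 1 + 0 + 0 + 0 + 0 + 0 + 0 = 1 ≡ 1 (mod 2).
  s_2 = 0 + 1 + 1 + 0 + 0 + 0 + 0 + 0 = 2 ≡ 0 (mod 2).
  s_3 = 1 + 0 + 1 + 0 + 0 + 0 + 0 + 0 = 2 ≡ 0 (mod 2).
  s_4 = 0 + 0 + 1 + 0 + 1 + 0 + 0 + 0 = 2 ≡ 0 (mod 2).
s = (1, 0, 0, 0)^T — this equals column 8 of H (binary 1000), so error is at position 8.
Correct: flip bit 8 of r = 010011001000000 to get c = 010011011000000.


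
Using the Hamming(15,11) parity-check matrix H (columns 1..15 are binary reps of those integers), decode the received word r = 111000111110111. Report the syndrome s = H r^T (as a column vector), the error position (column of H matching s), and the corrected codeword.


s = (1, 0, 1, 1)^T, error position = 11, corrected codeword c = 111000111100111

Compute s = H r^T mod 2 one row at a time:
  s_1 = 1 + 1 + 1 + 1 + 0 + 1 + 1 + 1 = 7 ≡ 1 (mod 2).
  s_2 = 0 + 0 + 0 + 1 + 0 + 1 + 1 + 1 = 4 ≡ 0 (mod 2).
  s_3 = 1 + 1 + 0 + 1 + 1 + 1 + 1 + 1 = 7 ≡ 1 (mod 2).
  s_4 = 1 + 1 + 0 + 1 + 1 + 1 + 1 + 1 = 7 ≡ 1 (mod 2).
s = (1, 0, 1, 1)^T — this equals column 11 of H (binary 1011), so error is at position 11.
Correct: flip bit 11 of r = 111000111110111 to get c = 111000111100111.


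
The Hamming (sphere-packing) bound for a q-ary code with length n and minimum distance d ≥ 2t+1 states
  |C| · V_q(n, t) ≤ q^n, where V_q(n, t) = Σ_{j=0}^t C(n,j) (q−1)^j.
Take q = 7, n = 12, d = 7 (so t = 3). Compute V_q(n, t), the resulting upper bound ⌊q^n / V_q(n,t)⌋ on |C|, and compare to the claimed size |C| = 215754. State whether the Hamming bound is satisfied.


V_q(n, t) = 49969, q^n = 13841287201, Hamming bound = 276997, |C| = 215754 ≤ bound (satisfied).

Step 1: Compute V_q(n, t) = Σ_{j=0}^3 C(n, j) (q−1)^j.
  j = 0: C(12,0)·(6)^0 = 1·1 = 1.
  j = 1: C(12,1)·(6)^1 = 12·6 = 72.
  j = 2: C(12,2)·(6)^2 = 66·36 = 2376.
  j = 3: C(12,3)·(6)^3 = 220·216 = 47520.
  V_q(n, t) = 1 + 72 + 2376 + 47520 = 49969.
Step 2: q^n = 7^12 = 13841287201.
Step 3: Hamming bound ⌊q^n / V_q(n,t)⌋ = ⌊13841287201/49969⌋ = 276997.
Step 4: Compare |C| = 215754 to 276997: satisfied.
The claimed |C| lies below the Hamming bound.


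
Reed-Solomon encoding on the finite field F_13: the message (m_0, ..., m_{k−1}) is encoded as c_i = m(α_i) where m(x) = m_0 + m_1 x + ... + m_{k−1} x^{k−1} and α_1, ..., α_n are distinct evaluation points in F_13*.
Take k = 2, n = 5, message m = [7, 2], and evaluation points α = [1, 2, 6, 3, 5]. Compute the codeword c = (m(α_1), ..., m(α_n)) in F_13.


c = [9, 11, 6, 0, 4]

Message polynomial: m(x) = 7 + 2·x (mod 13).
For each evaluation point α_i, compute m(α_i) mod 13:
  α_1 = 1: Horner steps 2 → 9, so m(1) = 9.
  α_2 = 2: Horner steps 2 → 11, so m(2) = 11.
  α_3 = 6: Horner steps 2 → 6, so m(6) = 6.
  α_4 = 3: Horner steps 2 → 0, so m(3) = 0.
  α_5 = 5: Horner steps 2 → 4, so m(5) = 4.
Codeword c = [9, 11, 6, 0, 4] ∈ F_13^5.


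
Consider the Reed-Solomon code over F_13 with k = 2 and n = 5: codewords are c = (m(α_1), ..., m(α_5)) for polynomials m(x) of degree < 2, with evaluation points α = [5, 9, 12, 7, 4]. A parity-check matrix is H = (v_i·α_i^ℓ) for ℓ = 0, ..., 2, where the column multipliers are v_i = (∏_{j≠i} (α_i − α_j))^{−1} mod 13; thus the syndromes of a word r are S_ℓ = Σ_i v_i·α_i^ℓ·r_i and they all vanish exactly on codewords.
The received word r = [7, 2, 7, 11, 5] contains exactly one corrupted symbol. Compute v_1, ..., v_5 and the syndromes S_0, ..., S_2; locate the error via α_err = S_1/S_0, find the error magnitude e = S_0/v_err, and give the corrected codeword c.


S = (8, 5, 8), error at position 3, error magnitude e = 12, c = [7, 2, 8, 11, 5].

Step 1: column multipliers v_i = (∏_{j≠i}(α_i − α_j))^{−1} mod 13.
  i = 1 (α = 5): (5−9)(5−12)(5−7)(5−4) = (−4)·(−7)·(−2)·1 = −56 ≡ 9, so v_1 = 9^{−1} = 3 (mod 13).
  i = 2 (α = 9): (9−5)(9−12)(9−7)(9−4) = 4·(−3)·2·5 = −120 ≡ 10, so v_2 = 10^{−1} = 4 (mod 13).
  i = 3 (α = 12): (12−5)(12−9)(12−7)(12−4) = 7·3·5·8 = 840 ≡ 8, so v_3 = 8^{−1} = 5 (mod 13).
  i = 4 (α = 7): (7−5)(7−9)(7−12)(7−4) = 2·(−2)·(−5)·3 = 60 ≡ 8, so v_4 = 8^{−1} = 5 (mod 13).
  i = 5 (α = 4): (4−5)(4−9)(4−12)(4−7) = (−1)·(−5)·(−8)·(−3) = 120 ≡ 3, so v_5 = 3^{−1} = 9 (mod 13).
  v = [3, 4, 5, 5, 9].
Step 2: syndromes of r = [7, 2, 7, 11, 5] (all sums mod 13).
  S_0 = Σ v_i r_i = 3·7 + 4·2 + 5·7 + 5·11 + 9·5 = 164 ≡ 8.
  S_1 = Σ v_i α_i r_i = 3·5·7 + 4·9·2 + 5·12·7 + 5·7·11 + 9·4·5 = 1162 ≡ 5.
  α_i^2 mod 13 = [12, 3, 1, 10, 3].
  S_2 = Σ v_i α_i^2 r_i = 3·12·7 + 4·3·2 + 5·1·7 + 5·10·11 + 9·3·5 = 996 ≡ 8.
  S = (8, 5, 8) ≠ 0, so r is not a codeword (an error is present).
Step 3: locate the error. For a single error e at position i, S_ℓ = v_i·e·α_i^ℓ, so α_err = S_1/S_0.
  S_0^{−1} = 8^{−1} = 5 (mod 13), so α_err = 5·5 = 25 ≡ 12 = α_3. Error position i = 3.
  Consistency check: S_2/S_1 = 8·8 = 64 ≡ 12 = α_err ✓ (single-error assumption holds).
Step 4: error magnitude e = S_0/v_3 = S_0·∏_{j≠3}(α_3 − α_j) = 8·8 = 64 ≡ 12 (mod 13).
Step 5: correct position 3: c_3 = r_3 − e = 7 − 12 ≡ 8 (mod 13). Hence c = [7, 2, 8, 11, 5].
  Check: interpolating c through the α_i gives m(x) = 10 + 2·x (degree < 2) with m(α_i) = c_i for every i, so c is indeed a codeword.


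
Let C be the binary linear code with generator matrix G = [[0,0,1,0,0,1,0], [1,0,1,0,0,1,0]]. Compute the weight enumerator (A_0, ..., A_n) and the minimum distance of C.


Weight distribution: A_0 = 1, A_1 = 1, A_2 = 1, A_3 = 1. Minimum distance d = 1.

Enumerate all 2^2 = 4 messages m ∈ F_2^2.
For each, compute codeword c = mG in F_2^7, then tally its weight.
  m = 00 → c = 0000000, weight = 0.
  m = 10 → c = 0010010, weight = 2.
  m = 01 → c = 1010010, weight = 3.
  m = 11 → c = 1000000, weight = 1.
Tally weights:
  weight 0: 1 codewords.
  weight 1: 1 codewords.
  weight 2: 1 codewords.
  weight 3: 1 codewords.
Minimum distance d = smallest w > 0 with A_w > 0 = 1.
Sanity: Σ A_w = 4 = 2^2 = 4 ✓.
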